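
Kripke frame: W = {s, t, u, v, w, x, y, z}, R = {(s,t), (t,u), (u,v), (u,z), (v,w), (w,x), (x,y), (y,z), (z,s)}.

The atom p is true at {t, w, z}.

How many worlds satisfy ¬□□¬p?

4

s: □□¬p is T. ✗
t: □□¬p is F. ✓
u: □□¬p is F. ✓
v: □□¬p is T. ✗
w: □□¬p is T. ✗
x: □□¬p is F. ✓
y: □□¬p is T. ✗
z: □□¬p is F. ✓
Satisfying worlds: {t, u, x, z}.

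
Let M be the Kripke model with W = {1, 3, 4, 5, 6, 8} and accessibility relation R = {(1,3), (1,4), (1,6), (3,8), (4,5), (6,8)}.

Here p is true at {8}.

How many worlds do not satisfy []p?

1: successors {3, 4, 6}; p there: 3:F, 4:F, 6:F. ✗
3: successors {8}; p there: 8:T. ✓
4: successors {5}; p there: 5:F. ✗
5: no successors, so []p holds vacuously. ✓
6: successors {8}; p there: 8:T. ✓
8: no successors, so []p holds vacuously. ✓
Satisfying worlds: {3, 5, 6, 8}.
So []p fails at the other 2 worlds.

2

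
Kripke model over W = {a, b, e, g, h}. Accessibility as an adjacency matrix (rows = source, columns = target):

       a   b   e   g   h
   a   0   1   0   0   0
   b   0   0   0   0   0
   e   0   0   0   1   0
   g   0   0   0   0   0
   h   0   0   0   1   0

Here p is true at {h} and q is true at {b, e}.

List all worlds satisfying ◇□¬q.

a: successors {b}; □¬q there: b:T. ✓
b: no successors, so ◇□¬q fails. ✗
e: successors {g}; □¬q there: g:T. ✓
g: no successors, so ◇□¬q fails. ✗
h: successors {g}; □¬q there: g:T. ✓

{a, e, h}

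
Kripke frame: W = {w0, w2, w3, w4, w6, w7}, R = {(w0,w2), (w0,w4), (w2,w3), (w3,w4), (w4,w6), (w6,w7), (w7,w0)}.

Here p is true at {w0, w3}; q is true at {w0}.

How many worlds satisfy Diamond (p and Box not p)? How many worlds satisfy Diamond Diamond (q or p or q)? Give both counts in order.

For Diamond (p and Box not p):
w0: successors {w2, w4}; p and Box not p there: w2:F, w4:F. ✗
w2: successors {w3}; p and Box not p there: w3:T. ✓
w3: successors {w4}; p and Box not p there: w4:F. ✗
w4: successors {w6}; p and Box not p there: w6:F. ✗
w6: successors {w7}; p and Box not p there: w7:F. ✗
w7: successors {w0}; p and Box not p there: w0:T. ✓
— 2 worlds.
For Diamond Diamond (q or p or q):
w0: successors {w2, w4}; Diamond (q or p or q) there: w2:T, w4:F. ✓
w2: successors {w3}; Diamond (q or p or q) there: w3:F. ✗
w3: successors {w4}; Diamond (q or p or q) there: w4:F. ✗
w4: successors {w6}; Diamond (q or p or q) there: w6:F. ✗
w6: successors {w7}; Diamond (q or p or q) there: w7:T. ✓
w7: successors {w0}; Diamond (q or p or q) there: w0:F. ✗
— 2 worlds.

2 and 2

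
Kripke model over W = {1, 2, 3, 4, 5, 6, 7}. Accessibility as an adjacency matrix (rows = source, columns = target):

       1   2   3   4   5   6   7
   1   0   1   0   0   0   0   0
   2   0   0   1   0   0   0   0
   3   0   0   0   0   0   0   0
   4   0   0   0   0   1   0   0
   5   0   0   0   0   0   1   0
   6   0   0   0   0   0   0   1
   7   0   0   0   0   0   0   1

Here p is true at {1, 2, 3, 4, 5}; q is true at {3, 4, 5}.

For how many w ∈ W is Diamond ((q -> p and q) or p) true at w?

1: successors {2}; (q -> p and q) or p there: 2:T. ✓
2: successors {3}; (q -> p and q) or p there: 3:T. ✓
3: no successors, so Diamond ((q -> p and q) or p) fails. ✗
4: successors {5}; (q -> p and q) or p there: 5:T. ✓
5: successors {6}; (q -> p and q) or p there: 6:T. ✓
6: successors {7}; (q -> p and q) or p there: 7:T. ✓
7: successors {7}; (q -> p and q) or p there: 7:T. ✓
Satisfying worlds: {1, 2, 4, 5, 6, 7}.

6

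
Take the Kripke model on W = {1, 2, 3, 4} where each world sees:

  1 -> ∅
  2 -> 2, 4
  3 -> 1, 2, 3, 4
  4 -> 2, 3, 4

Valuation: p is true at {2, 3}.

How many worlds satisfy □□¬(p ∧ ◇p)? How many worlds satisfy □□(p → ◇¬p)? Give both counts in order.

1 and 4

For □□¬(p ∧ ◇p):
1: no successors, so □□¬(p ∧ ◇p) holds vacuously. ✓
2: successors {2, 4}; □¬(p ∧ ◇p) there: 2:F, 4:F. ✗
3: successors {1, 2, 3, 4}; □¬(p ∧ ◇p) there: 1:T, 2:F, 3:F, 4:F. ✗
4: successors {2, 3, 4}; □¬(p ∧ ◇p) there: 2:F, 3:F, 4:F. ✗
— 1 world.
For □□(p → ◇¬p):
1: no successors, so □□(p → ◇¬p) holds vacuously. ✓
2: successors {2, 4}; □(p → ◇¬p) there: 2:T, 4:T. ✓
3: successors {1, 2, 3, 4}; □(p → ◇¬p) there: 1:T, 2:T, 3:T, 4:T. ✓
4: successors {2, 3, 4}; □(p → ◇¬p) there: 2:T, 3:T, 4:T. ✓
— 4 worlds.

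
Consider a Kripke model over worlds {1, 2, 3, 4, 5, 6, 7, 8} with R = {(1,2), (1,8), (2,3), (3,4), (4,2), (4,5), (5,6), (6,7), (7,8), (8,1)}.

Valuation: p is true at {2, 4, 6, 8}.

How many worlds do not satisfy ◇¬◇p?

4

1: successors {2, 8}; ¬◇p there: 2:T, 8:T. ✓
2: successors {3}; ¬◇p there: 3:F. ✗
3: successors {4}; ¬◇p there: 4:F. ✗
4: successors {2, 5}; ¬◇p there: 2:T, 5:F. ✓
5: successors {6}; ¬◇p there: 6:T. ✓
6: successors {7}; ¬◇p there: 7:F. ✗
7: successors {8}; ¬◇p there: 8:T. ✓
8: successors {1}; ¬◇p there: 1:F. ✗
Satisfying worlds: {1, 4, 5, 7}.
So ◇¬◇p fails at the other 4 worlds.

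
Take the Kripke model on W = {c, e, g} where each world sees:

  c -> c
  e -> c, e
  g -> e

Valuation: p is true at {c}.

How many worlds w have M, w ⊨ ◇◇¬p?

c: successors {c}; ◇¬p there: c:F. ✗
e: successors {c, e}; ◇¬p there: c:F, e:T. ✓
g: successors {e}; ◇¬p there: e:T. ✓
Satisfying worlds: {e, g}.

2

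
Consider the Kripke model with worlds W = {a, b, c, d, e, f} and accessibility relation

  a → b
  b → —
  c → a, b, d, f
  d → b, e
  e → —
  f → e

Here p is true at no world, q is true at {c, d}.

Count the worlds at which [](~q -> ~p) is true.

a: successors {b}; ~q -> ~p there: b:T. ✓
b: no successors, so [](~q -> ~p) holds vacuously. ✓
c: successors {a, b, d, f}; ~q -> ~p there: a:T, b:T, d:T, f:T. ✓
d: successors {b, e}; ~q -> ~p there: b:T, e:T. ✓
e: no successors, so [](~q -> ~p) holds vacuously. ✓
f: successors {e}; ~q -> ~p there: e:T. ✓
Satisfying worlds: {a, b, c, d, e, f}.

6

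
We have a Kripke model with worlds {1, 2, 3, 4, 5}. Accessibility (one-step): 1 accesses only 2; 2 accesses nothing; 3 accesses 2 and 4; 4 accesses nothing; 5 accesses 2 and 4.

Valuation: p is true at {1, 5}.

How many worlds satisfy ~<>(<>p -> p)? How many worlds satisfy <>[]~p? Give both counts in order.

For ~<>(<>p -> p):
1: <>(<>p -> p) is T. ✗
2: <>(<>p -> p) is F. ✓
3: <>(<>p -> p) is T. ✗
4: <>(<>p -> p) is F. ✓
5: <>(<>p -> p) is T. ✗
— 2 worlds.
For <>[]~p:
1: successors {2}; []~p there: 2:T. ✓
2: no successors, so <>[]~p fails. ✗
3: successors {2, 4}; []~p there: 2:T, 4:T. ✓
4: no successors, so <>[]~p fails. ✗
5: successors {2, 4}; []~p there: 2:T, 4:T. ✓
— 3 worlds.

2 and 3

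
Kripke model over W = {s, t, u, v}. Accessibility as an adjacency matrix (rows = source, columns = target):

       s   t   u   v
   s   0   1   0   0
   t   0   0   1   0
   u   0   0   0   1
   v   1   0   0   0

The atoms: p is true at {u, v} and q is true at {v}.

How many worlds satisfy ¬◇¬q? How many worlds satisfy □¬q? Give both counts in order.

For ¬◇¬q:
s: ◇¬q is T. ✗
t: ◇¬q is T. ✗
u: ◇¬q is F. ✓
v: ◇¬q is T. ✗
— 1 world.
For □¬q:
s: successors {t}; ¬q there: t:T. ✓
t: successors {u}; ¬q there: u:T. ✓
u: successors {v}; ¬q there: v:F. ✗
v: successors {s}; ¬q there: s:T. ✓
— 3 worlds.

1 and 3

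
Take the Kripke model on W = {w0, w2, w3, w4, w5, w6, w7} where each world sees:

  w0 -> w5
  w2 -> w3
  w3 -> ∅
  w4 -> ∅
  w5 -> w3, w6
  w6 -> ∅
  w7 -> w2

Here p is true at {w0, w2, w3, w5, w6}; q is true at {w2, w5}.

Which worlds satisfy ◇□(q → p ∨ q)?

{w0, w2, w5, w7}

w0: successors {w5}; □(q → p ∨ q) there: w5:T. ✓
w2: successors {w3}; □(q → p ∨ q) there: w3:T. ✓
w3: no successors, so ◇□(q → p ∨ q) fails. ✗
w4: no successors, so ◇□(q → p ∨ q) fails. ✗
w5: successors {w3, w6}; □(q → p ∨ q) there: w3:T, w6:T. ✓
w6: no successors, so ◇□(q → p ∨ q) fails. ✗
w7: successors {w2}; □(q → p ∨ q) there: w2:T. ✓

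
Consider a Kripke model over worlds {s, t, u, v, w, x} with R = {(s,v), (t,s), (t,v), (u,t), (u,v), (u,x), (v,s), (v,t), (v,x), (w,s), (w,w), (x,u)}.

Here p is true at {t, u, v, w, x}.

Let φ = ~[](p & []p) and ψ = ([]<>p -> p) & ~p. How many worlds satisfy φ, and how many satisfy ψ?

For ~[](p & []p):
s: [](p & []p) is F. ✓
t: [](p & []p) is F. ✓
u: [](p & []p) is F. ✓
v: [](p & []p) is F. ✓
w: [](p & []p) is F. ✓
x: [](p & []p) is T. ✗
— 5 worlds.
For ([]<>p -> p) & ~p:
s: []<>p -> p is F, ~p is T. ✗
t: []<>p -> p is T, ~p is F. ✗
u: []<>p -> p is T, ~p is F. ✗
v: []<>p -> p is T, ~p is F. ✗
w: []<>p -> p is T, ~p is F. ✗
x: []<>p -> p is T, ~p is F. ✗
— 0 worlds.

5 and 0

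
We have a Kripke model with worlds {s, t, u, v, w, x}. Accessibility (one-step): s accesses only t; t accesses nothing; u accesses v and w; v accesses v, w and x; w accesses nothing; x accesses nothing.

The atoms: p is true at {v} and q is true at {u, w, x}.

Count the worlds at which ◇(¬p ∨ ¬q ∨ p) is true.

s: successors {t}; ¬p ∨ ¬q ∨ p there: t:T. ✓
t: no successors, so ◇(¬p ∨ ¬q ∨ p) fails. ✗
u: successors {v, w}; ¬p ∨ ¬q ∨ p there: v:T, w:T. ✓
v: successors {v, w, x}; ¬p ∨ ¬q ∨ p there: v:T, w:T, x:T. ✓
w: no successors, so ◇(¬p ∨ ¬q ∨ p) fails. ✗
x: no successors, so ◇(¬p ∨ ¬q ∨ p) fails. ✗
Satisfying worlds: {s, u, v}.

3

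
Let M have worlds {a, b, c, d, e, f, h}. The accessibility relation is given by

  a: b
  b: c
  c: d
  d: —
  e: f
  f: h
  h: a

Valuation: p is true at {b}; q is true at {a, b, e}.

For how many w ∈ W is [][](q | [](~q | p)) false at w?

a: successors {b}; [](q | [](~q | p)) there: b:T. ✓
b: successors {c}; [](q | [](~q | p)) there: c:T. ✓
c: successors {d}; [](q | [](~q | p)) there: d:T. ✓
d: no successors, so [][](q | [](~q | p)) holds vacuously. ✓
e: successors {f}; [](q | [](~q | p)) there: f:F. ✗
f: successors {h}; [](q | [](~q | p)) there: h:T. ✓
h: successors {a}; [](q | [](~q | p)) there: a:T. ✓
Satisfying worlds: {a, b, c, d, f, h}.
So [][](q | [](~q | p)) fails at the other 1 world.

1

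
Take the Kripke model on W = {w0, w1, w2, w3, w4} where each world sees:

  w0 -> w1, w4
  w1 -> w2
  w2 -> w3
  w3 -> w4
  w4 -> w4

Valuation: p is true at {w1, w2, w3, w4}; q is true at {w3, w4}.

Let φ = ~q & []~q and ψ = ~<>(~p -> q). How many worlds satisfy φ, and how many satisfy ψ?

For ~q & []~q:
w0: ~q is T, []~q is F. ✗
w1: ~q is T, []~q is T. ✓
w2: ~q is T, []~q is F. ✗
w3: ~q is F, []~q is F. ✗
w4: ~q is F, []~q is F. ✗
— 1 world.
For ~<>(~p -> q):
w0: <>(~p -> q) is T. ✗
w1: <>(~p -> q) is T. ✗
w2: <>(~p -> q) is T. ✗
w3: <>(~p -> q) is T. ✗
w4: <>(~p -> q) is T. ✗
— 0 worlds.

1 and 0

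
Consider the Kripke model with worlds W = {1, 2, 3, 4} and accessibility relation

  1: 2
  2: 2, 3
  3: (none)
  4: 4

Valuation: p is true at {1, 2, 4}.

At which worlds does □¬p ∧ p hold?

∅

1: □¬p is F, p is T. ✗
2: □¬p is F, p is T. ✗
3: □¬p is T, p is F. ✗
4: □¬p is F, p is T. ✗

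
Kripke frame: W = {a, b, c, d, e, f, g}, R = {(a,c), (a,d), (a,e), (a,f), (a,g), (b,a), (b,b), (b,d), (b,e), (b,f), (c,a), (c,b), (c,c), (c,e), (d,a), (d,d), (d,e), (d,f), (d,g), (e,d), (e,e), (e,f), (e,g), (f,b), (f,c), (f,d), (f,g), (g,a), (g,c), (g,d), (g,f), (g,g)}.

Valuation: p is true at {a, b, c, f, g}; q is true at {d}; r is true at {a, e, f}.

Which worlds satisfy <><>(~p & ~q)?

{a, b, c, d, e, f, g}

a: successors {c, d, e, f, g}; <>(~p & ~q) there: c:T, d:T, e:T, f:F, g:F. ✓
b: successors {a, b, d, e, f}; <>(~p & ~q) there: a:T, b:T, d:T, e:T, f:F. ✓
c: successors {a, b, c, e}; <>(~p & ~q) there: a:T, b:T, c:T, e:T. ✓
d: successors {a, d, e, f, g}; <>(~p & ~q) there: a:T, d:T, e:T, f:F, g:F. ✓
e: successors {d, e, f, g}; <>(~p & ~q) there: d:T, e:T, f:F, g:F. ✓
f: successors {b, c, d, g}; <>(~p & ~q) there: b:T, c:T, d:T, g:F. ✓
g: successors {a, c, d, f, g}; <>(~p & ~q) there: a:T, c:T, d:T, f:F, g:F. ✓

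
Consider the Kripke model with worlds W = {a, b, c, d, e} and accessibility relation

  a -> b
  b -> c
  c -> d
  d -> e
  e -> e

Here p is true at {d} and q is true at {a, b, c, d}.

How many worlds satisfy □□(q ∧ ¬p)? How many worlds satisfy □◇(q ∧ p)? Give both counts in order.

For □□(q ∧ ¬p):
a: successors {b}; □(q ∧ ¬p) there: b:T. ✓
b: successors {c}; □(q ∧ ¬p) there: c:F. ✗
c: successors {d}; □(q ∧ ¬p) there: d:F. ✗
d: successors {e}; □(q ∧ ¬p) there: e:F. ✗
e: successors {e}; □(q ∧ ¬p) there: e:F. ✗
— 1 world.
For □◇(q ∧ p):
a: successors {b}; ◇(q ∧ p) there: b:F. ✗
b: successors {c}; ◇(q ∧ p) there: c:T. ✓
c: successors {d}; ◇(q ∧ p) there: d:F. ✗
d: successors {e}; ◇(q ∧ p) there: e:F. ✗
e: successors {e}; ◇(q ∧ p) there: e:F. ✗
— 1 world.

1 and 1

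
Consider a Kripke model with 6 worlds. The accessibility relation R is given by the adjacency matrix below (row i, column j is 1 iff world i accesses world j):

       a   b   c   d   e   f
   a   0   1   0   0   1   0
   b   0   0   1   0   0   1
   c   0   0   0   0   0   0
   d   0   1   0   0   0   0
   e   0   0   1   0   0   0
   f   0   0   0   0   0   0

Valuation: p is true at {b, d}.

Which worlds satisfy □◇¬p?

a: successors {b, e}; ◇¬p there: b:T, e:T. ✓
b: successors {c, f}; ◇¬p there: c:F, f:F. ✗
c: no successors, so □◇¬p holds vacuously. ✓
d: successors {b}; ◇¬p there: b:T. ✓
e: successors {c}; ◇¬p there: c:F. ✗
f: no successors, so □◇¬p holds vacuously. ✓

{a, c, d, f}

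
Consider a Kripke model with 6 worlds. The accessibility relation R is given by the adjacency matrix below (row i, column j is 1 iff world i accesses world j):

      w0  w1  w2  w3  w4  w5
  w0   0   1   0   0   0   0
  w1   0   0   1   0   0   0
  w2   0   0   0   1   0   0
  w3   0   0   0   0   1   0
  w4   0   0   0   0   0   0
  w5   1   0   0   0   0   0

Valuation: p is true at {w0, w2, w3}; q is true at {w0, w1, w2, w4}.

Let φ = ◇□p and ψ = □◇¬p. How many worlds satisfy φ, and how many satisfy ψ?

3 and 3

For ◇□p:
w0: successors {w1}; □p there: w1:T. ✓
w1: successors {w2}; □p there: w2:T. ✓
w2: successors {w3}; □p there: w3:F. ✗
w3: successors {w4}; □p there: w4:T. ✓
w4: no successors, so ◇□p fails. ✗
w5: successors {w0}; □p there: w0:F. ✗
— 3 worlds.
For □◇¬p:
w0: successors {w1}; ◇¬p there: w1:F. ✗
w1: successors {w2}; ◇¬p there: w2:F. ✗
w2: successors {w3}; ◇¬p there: w3:T. ✓
w3: successors {w4}; ◇¬p there: w4:F. ✗
w4: no successors, so □◇¬p holds vacuously. ✓
w5: successors {w0}; ◇¬p there: w0:T. ✓
— 3 worlds.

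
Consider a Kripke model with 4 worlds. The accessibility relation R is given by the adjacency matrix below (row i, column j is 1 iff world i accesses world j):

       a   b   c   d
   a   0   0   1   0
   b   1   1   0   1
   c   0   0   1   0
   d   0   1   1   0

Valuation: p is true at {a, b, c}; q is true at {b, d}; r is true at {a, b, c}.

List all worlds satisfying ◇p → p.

a: ◇p is T, p is T. ✓
b: ◇p is T, p is T. ✓
c: ◇p is T, p is T. ✓
d: ◇p is T, p is F. ✗

{a, b, c}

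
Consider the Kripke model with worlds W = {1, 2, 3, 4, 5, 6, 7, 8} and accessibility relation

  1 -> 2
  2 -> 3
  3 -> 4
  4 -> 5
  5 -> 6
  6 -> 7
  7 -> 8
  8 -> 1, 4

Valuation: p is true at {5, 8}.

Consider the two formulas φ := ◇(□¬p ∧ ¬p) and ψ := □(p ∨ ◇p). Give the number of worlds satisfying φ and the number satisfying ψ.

For ◇(□¬p ∧ ¬p):
1: successors {2}; □¬p ∧ ¬p there: 2:T. ✓
2: successors {3}; □¬p ∧ ¬p there: 3:T. ✓
3: successors {4}; □¬p ∧ ¬p there: 4:F. ✗
4: successors {5}; □¬p ∧ ¬p there: 5:F. ✗
5: successors {6}; □¬p ∧ ¬p there: 6:T. ✓
6: successors {7}; □¬p ∧ ¬p there: 7:F. ✗
7: successors {8}; □¬p ∧ ¬p there: 8:F. ✗
8: successors {1, 4}; □¬p ∧ ¬p there: 1:T, 4:F. ✓
— 4 worlds.
For □(p ∨ ◇p):
1: successors {2}; p ∨ ◇p there: 2:F. ✗
2: successors {3}; p ∨ ◇p there: 3:F. ✗
3: successors {4}; p ∨ ◇p there: 4:T. ✓
4: successors {5}; p ∨ ◇p there: 5:T. ✓
5: successors {6}; p ∨ ◇p there: 6:F. ✗
6: successors {7}; p ∨ ◇p there: 7:T. ✓
7: successors {8}; p ∨ ◇p there: 8:T. ✓
8: successors {1, 4}; p ∨ ◇p there: 1:F, 4:T. ✗
— 4 worlds.

4 and 4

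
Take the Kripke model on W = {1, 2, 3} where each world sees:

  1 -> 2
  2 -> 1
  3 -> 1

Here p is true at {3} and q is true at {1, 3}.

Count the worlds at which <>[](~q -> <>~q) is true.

1

1: successors {2}; [](~q -> <>~q) there: 2:T. ✓
2: successors {1}; [](~q -> <>~q) there: 1:F. ✗
3: successors {1}; [](~q -> <>~q) there: 1:F. ✗
Satisfying worlds: {1}.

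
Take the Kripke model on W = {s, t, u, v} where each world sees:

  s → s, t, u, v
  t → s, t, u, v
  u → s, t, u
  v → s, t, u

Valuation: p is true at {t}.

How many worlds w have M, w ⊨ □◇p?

s: successors {s, t, u, v}; ◇p there: s:T, t:T, u:T, v:T. ✓
t: successors {s, t, u, v}; ◇p there: s:T, t:T, u:T, v:T. ✓
u: successors {s, t, u}; ◇p there: s:T, t:T, u:T. ✓
v: successors {s, t, u}; ◇p there: s:T, t:T, u:T. ✓
Satisfying worlds: {s, t, u, v}.

4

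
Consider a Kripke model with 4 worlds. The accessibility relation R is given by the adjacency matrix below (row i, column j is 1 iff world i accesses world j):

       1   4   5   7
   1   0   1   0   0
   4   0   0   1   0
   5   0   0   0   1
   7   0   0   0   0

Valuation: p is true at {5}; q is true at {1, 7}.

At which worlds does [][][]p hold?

1: successors {4}; [][]p there: 4:F. ✗
4: successors {5}; [][]p there: 5:T. ✓
5: successors {7}; [][]p there: 7:T. ✓
7: no successors, so [][][]p holds vacuously. ✓

{4, 5, 7}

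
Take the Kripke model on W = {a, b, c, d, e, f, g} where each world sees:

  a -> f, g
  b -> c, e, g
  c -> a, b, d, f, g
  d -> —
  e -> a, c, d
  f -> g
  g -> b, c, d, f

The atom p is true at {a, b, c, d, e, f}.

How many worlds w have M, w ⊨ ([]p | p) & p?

6

a: []p | p is T, p is T. ✓
b: []p | p is T, p is T. ✓
c: []p | p is T, p is T. ✓
d: []p | p is T, p is T. ✓
e: []p | p is T, p is T. ✓
f: []p | p is T, p is T. ✓
g: []p | p is T, p is F. ✗
Satisfying worlds: {a, b, c, d, e, f}.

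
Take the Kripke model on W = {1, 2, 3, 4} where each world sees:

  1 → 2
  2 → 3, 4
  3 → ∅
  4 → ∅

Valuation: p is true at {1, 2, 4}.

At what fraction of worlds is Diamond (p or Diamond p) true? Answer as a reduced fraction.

1/2

1: successors {2}; p or Diamond p there: 2:T. ✓
2: successors {3, 4}; p or Diamond p there: 3:F, 4:T. ✓
3: no successors, so Diamond (p or Diamond p) fails. ✗
4: no successors, so Diamond (p or Diamond p) fails. ✗
That's 2 of 4 worlds, so 2/4 = 1/2.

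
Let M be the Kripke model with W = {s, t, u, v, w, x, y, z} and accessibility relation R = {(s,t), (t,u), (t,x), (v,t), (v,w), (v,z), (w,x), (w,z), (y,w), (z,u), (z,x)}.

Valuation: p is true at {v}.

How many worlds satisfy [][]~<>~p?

s: successors {t}; []~<>~p there: t:T. ✓
t: successors {u, x}; []~<>~p there: u:T, x:T. ✓
u: no successors, so [][]~<>~p holds vacuously. ✓
v: successors {t, w, z}; []~<>~p there: t:T, w:F, z:T. ✗
w: successors {x, z}; []~<>~p there: x:T, z:T. ✓
x: no successors, so [][]~<>~p holds vacuously. ✓
y: successors {w}; []~<>~p there: w:F. ✗
z: successors {u, x}; []~<>~p there: u:T, x:T. ✓
Satisfying worlds: {s, t, u, w, x, z}.

6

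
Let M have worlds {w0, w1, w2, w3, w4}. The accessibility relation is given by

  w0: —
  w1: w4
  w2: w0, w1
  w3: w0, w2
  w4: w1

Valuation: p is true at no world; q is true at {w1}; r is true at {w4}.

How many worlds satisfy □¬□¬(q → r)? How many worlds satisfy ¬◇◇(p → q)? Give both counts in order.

2 and 1

For □¬□¬(q → r):
w0: no successors, so □¬□¬(q → r) holds vacuously. ✓
w1: successors {w4}; ¬□¬(q → r) there: w4:F. ✗
w2: successors {w0, w1}; ¬□¬(q → r) there: w0:F, w1:T. ✗
w3: successors {w0, w2}; ¬□¬(q → r) there: w0:F, w2:T. ✗
w4: successors {w1}; ¬□¬(q → r) there: w1:T. ✓
— 2 worlds.
For ¬◇◇(p → q):
w0: ◇◇(p → q) is F. ✓
w1: ◇◇(p → q) is T. ✗
w2: ◇◇(p → q) is T. ✗
w3: ◇◇(p → q) is T. ✗
w4: ◇◇(p → q) is T. ✗
— 1 world.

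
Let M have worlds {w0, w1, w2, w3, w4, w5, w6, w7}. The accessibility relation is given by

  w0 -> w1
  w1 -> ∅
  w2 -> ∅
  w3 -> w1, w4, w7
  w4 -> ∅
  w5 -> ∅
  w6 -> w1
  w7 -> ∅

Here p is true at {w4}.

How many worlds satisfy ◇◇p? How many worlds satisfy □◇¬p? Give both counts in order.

For ◇◇p:
w0: successors {w1}; ◇p there: w1:F. ✗
w1: no successors, so ◇◇p fails. ✗
w2: no successors, so ◇◇p fails. ✗
w3: successors {w1, w4, w7}; ◇p there: w1:F, w4:F, w7:F. ✗
w4: no successors, so ◇◇p fails. ✗
w5: no successors, so ◇◇p fails. ✗
w6: successors {w1}; ◇p there: w1:F. ✗
w7: no successors, so ◇◇p fails. ✗
— 0 worlds.
For □◇¬p:
w0: successors {w1}; ◇¬p there: w1:F. ✗
w1: no successors, so □◇¬p holds vacuously. ✓
w2: no successors, so □◇¬p holds vacuously. ✓
w3: successors {w1, w4, w7}; ◇¬p there: w1:F, w4:F, w7:F. ✗
w4: no successors, so □◇¬p holds vacuously. ✓
w5: no successors, so □◇¬p holds vacuously. ✓
w6: successors {w1}; ◇¬p there: w1:F. ✗
w7: no successors, so □◇¬p holds vacuously. ✓
— 5 worlds.

0 and 5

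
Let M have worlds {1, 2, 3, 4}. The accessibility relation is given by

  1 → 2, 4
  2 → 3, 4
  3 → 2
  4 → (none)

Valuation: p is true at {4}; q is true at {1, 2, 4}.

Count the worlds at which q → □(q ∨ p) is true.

1: q is T, □(q ∨ p) is T. ✓
2: q is T, □(q ∨ p) is F. ✗
3: q is F, □(q ∨ p) is T. ✓
4: q is T, □(q ∨ p) is T. ✓
Satisfying worlds: {1, 3, 4}.

3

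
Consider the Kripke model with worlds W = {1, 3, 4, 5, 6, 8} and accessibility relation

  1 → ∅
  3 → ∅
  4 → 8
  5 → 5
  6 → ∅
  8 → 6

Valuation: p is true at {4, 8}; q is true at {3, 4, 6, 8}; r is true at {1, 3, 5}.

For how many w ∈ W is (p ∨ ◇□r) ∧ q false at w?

1: p ∨ ◇□r is F, q is F. ✗
3: p ∨ ◇□r is F, q is T. ✗
4: p ∨ ◇□r is T, q is T. ✓
5: p ∨ ◇□r is T, q is F. ✗
6: p ∨ ◇□r is F, q is T. ✗
8: p ∨ ◇□r is T, q is T. ✓
Satisfying worlds: {4, 8}.
So (p ∨ ◇□r) ∧ q fails at the other 4 worlds.

4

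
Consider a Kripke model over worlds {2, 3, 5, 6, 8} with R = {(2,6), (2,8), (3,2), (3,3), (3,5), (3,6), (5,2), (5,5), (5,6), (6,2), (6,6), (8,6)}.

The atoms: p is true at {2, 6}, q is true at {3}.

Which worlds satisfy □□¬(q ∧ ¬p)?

{2, 5, 6, 8}

2: successors {6, 8}; □¬(q ∧ ¬p) there: 6:T, 8:T. ✓
3: successors {2, 3, 5, 6}; □¬(q ∧ ¬p) there: 2:T, 3:F, 5:T, 6:T. ✗
5: successors {2, 5, 6}; □¬(q ∧ ¬p) there: 2:T, 5:T, 6:T. ✓
6: successors {2, 6}; □¬(q ∧ ¬p) there: 2:T, 6:T. ✓
8: successors {6}; □¬(q ∧ ¬p) there: 6:T. ✓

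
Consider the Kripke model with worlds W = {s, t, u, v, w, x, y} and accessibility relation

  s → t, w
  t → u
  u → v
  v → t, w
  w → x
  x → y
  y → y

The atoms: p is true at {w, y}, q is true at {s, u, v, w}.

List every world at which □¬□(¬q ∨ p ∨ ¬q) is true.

{t}

s: successors {t, w}; ¬□(¬q ∨ p ∨ ¬q) there: t:T, w:F. ✗
t: successors {u}; ¬□(¬q ∨ p ∨ ¬q) there: u:T. ✓
u: successors {v}; ¬□(¬q ∨ p ∨ ¬q) there: v:F. ✗
v: successors {t, w}; ¬□(¬q ∨ p ∨ ¬q) there: t:T, w:F. ✗
w: successors {x}; ¬□(¬q ∨ p ∨ ¬q) there: x:F. ✗
x: successors {y}; ¬□(¬q ∨ p ∨ ¬q) there: y:F. ✗
y: successors {y}; ¬□(¬q ∨ p ∨ ¬q) there: y:F. ✗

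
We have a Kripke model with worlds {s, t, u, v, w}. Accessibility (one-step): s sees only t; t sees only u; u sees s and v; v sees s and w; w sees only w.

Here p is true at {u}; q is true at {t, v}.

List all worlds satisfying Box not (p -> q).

s: successors {t}; not (p -> q) there: t:F. ✗
t: successors {u}; not (p -> q) there: u:T. ✓
u: successors {s, v}; not (p -> q) there: s:F, v:F. ✗
v: successors {s, w}; not (p -> q) there: s:F, w:F. ✗
w: successors {w}; not (p -> q) there: w:F. ✗

{t}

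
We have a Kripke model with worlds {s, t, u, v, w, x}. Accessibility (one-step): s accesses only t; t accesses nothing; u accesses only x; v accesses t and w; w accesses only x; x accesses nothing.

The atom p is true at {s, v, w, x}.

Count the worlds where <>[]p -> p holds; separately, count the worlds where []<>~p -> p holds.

For <>[]p -> p:
s: <>[]p is T, p is T. ✓
t: <>[]p is F, p is F. ✓
u: <>[]p is T, p is F. ✗
v: <>[]p is T, p is T. ✓
w: <>[]p is T, p is T. ✓
x: <>[]p is F, p is T. ✓
— 5 worlds.
For []<>~p -> p:
s: []<>~p is F, p is T. ✓
t: []<>~p is T, p is F. ✗
u: []<>~p is F, p is F. ✓
v: []<>~p is F, p is T. ✓
w: []<>~p is F, p is T. ✓
x: []<>~p is T, p is T. ✓
— 5 worlds.

5 and 5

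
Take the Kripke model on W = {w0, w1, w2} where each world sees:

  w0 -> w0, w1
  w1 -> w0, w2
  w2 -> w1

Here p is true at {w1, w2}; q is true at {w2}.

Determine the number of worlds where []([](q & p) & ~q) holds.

w0: successors {w0, w1}; [](q & p) & ~q there: w0:F, w1:F. ✗
w1: successors {w0, w2}; [](q & p) & ~q there: w0:F, w2:F. ✗
w2: successors {w1}; [](q & p) & ~q there: w1:F. ✗
Satisfying worlds: ∅.

0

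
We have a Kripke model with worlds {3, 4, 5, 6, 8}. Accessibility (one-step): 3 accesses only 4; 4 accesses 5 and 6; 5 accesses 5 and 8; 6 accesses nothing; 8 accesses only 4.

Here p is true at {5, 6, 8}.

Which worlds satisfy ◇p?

{4, 5}

3: successors {4}; p there: 4:F. ✗
4: successors {5, 6}; p there: 5:T, 6:T. ✓
5: successors {5, 8}; p there: 5:T, 8:T. ✓
6: no successors, so ◇p fails. ✗
8: successors {4}; p there: 4:F. ✗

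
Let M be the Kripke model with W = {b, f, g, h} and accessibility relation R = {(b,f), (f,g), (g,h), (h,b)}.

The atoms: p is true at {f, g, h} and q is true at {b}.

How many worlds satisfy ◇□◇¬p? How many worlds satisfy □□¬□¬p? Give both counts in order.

For ◇□◇¬p:
b: successors {f}; □◇¬p there: f:F. ✗
f: successors {g}; □◇¬p there: g:T. ✓
g: successors {h}; □◇¬p there: h:F. ✗
h: successors {b}; □◇¬p there: b:F. ✗
— 1 world.
For □□¬□¬p:
b: successors {f}; □¬□¬p there: f:T. ✓
f: successors {g}; □¬□¬p there: g:F. ✗
g: successors {h}; □¬□¬p there: h:T. ✓
h: successors {b}; □¬□¬p there: b:T. ✓
— 3 worlds.

1 and 3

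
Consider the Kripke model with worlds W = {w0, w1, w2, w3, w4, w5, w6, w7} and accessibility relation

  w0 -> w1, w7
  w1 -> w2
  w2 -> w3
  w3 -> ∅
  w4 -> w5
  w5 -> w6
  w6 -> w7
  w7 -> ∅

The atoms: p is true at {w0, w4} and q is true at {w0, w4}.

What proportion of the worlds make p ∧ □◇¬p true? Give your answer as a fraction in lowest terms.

w0: p is T, □◇¬p is F. ✗
w1: p is F, □◇¬p is T. ✗
w2: p is F, □◇¬p is F. ✗
w3: p is F, □◇¬p is T. ✗
w4: p is T, □◇¬p is T. ✓
w5: p is F, □◇¬p is T. ✗
w6: p is F, □◇¬p is F. ✗
w7: p is F, □◇¬p is T. ✗
That's 1 of 8 worlds, so 1/8.

1/8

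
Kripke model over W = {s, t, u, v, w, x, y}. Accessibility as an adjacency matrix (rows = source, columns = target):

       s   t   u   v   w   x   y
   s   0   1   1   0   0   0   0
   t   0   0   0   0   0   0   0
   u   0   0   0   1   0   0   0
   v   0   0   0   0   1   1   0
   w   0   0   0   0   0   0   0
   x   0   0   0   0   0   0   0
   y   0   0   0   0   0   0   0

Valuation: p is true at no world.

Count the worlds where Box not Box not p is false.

s: successors {t, u}; not Box not p there: t:F, u:F. ✗
t: no successors, so Box not Box not p holds vacuously. ✓
u: successors {v}; not Box not p there: v:F. ✗
v: successors {w, x}; not Box not p there: w:F, x:F. ✗
w: no successors, so Box not Box not p holds vacuously. ✓
x: no successors, so Box not Box not p holds vacuously. ✓
y: no successors, so Box not Box not p holds vacuously. ✓
Satisfying worlds: {t, w, x, y}.
So Box not Box not p fails at the other 3 worlds.

3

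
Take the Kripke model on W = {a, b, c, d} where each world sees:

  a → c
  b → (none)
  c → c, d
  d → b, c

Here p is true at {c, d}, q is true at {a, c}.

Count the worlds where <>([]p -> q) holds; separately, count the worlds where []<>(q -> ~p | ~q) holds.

For <>([]p -> q):
a: successors {c}; []p -> q there: c:T. ✓
b: no successors, so <>([]p -> q) fails. ✗
c: successors {c, d}; []p -> q there: c:T, d:T. ✓
d: successors {b, c}; []p -> q there: b:F, c:T. ✓
— 3 worlds.
For []<>(q -> ~p | ~q):
a: successors {c}; <>(q -> ~p | ~q) there: c:T. ✓
b: no successors, so []<>(q -> ~p | ~q) holds vacuously. ✓
c: successors {c, d}; <>(q -> ~p | ~q) there: c:T, d:T. ✓
d: successors {b, c}; <>(q -> ~p | ~q) there: b:F, c:T. ✗
— 3 worlds.

3 and 3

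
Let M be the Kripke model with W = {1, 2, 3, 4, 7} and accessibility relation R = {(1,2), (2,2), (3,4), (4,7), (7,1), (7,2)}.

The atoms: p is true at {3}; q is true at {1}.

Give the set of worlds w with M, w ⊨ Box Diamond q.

1: successors {2}; Diamond q there: 2:F. ✗
2: successors {2}; Diamond q there: 2:F. ✗
3: successors {4}; Diamond q there: 4:F. ✗
4: successors {7}; Diamond q there: 7:T. ✓
7: successors {1, 2}; Diamond q there: 1:F, 2:F. ✗

{4}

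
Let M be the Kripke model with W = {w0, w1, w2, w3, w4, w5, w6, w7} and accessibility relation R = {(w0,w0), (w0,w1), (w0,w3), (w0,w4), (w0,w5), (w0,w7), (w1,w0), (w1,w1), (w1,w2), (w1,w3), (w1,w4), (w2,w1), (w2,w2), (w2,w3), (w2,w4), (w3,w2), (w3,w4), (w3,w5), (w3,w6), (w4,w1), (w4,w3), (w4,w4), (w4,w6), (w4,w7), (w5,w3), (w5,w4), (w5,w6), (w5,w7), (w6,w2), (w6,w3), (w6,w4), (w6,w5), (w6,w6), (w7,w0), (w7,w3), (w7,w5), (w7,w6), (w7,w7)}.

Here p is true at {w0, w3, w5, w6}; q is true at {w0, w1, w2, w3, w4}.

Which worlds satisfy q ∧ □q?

{w1, w2}

w0: q is T, □q is F. ✗
w1: q is T, □q is T. ✓
w2: q is T, □q is T. ✓
w3: q is T, □q is F. ✗
w4: q is T, □q is F. ✗
w5: q is F, □q is F. ✗
w6: q is F, □q is F. ✗
w7: q is F, □q is F. ✗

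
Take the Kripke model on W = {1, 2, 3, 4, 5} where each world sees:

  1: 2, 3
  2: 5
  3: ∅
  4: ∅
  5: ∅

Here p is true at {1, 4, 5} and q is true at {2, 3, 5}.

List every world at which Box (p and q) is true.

{2, 3, 4, 5}

1: successors {2, 3}; p and q there: 2:F, 3:F. ✗
2: successors {5}; p and q there: 5:T. ✓
3: no successors, so Box (p and q) holds vacuously. ✓
4: no successors, so Box (p and q) holds vacuously. ✓
5: no successors, so Box (p and q) holds vacuously. ✓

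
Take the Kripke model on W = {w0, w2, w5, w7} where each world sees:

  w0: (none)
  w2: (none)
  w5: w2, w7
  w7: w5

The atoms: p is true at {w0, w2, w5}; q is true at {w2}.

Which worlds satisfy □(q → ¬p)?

{w0, w2, w7}

w0: no successors, so □(q → ¬p) holds vacuously. ✓
w2: no successors, so □(q → ¬p) holds vacuously. ✓
w5: successors {w2, w7}; q → ¬p there: w2:F, w7:T. ✗
w7: successors {w5}; q → ¬p there: w5:T. ✓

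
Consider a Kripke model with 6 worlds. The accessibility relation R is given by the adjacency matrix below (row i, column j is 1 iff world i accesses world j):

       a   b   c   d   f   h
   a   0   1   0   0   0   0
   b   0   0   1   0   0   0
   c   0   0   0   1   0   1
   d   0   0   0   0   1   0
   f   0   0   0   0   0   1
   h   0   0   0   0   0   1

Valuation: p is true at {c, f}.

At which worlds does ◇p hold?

a: successors {b}; p there: b:F. ✗
b: successors {c}; p there: c:T. ✓
c: successors {d, h}; p there: d:F, h:F. ✗
d: successors {f}; p there: f:T. ✓
f: successors {h}; p there: h:F. ✗
h: successors {h}; p there: h:F. ✗

{b, d}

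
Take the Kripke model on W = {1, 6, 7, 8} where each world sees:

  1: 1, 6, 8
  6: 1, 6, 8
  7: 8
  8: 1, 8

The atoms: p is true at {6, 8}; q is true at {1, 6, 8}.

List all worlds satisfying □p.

{7}

1: successors {1, 6, 8}; p there: 1:F, 6:T, 8:T. ✗
6: successors {1, 6, 8}; p there: 1:F, 6:T, 8:T. ✗
7: successors {8}; p there: 8:T. ✓
8: successors {1, 8}; p there: 1:F, 8:T. ✗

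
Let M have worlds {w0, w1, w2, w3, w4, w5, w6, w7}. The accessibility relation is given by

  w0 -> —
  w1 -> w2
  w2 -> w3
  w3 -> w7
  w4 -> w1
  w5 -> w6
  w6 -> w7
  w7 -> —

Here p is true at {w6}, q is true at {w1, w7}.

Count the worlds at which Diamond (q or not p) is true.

w0: no successors, so Diamond (q or not p) fails. ✗
w1: successors {w2}; q or not p there: w2:T. ✓
w2: successors {w3}; q or not p there: w3:T. ✓
w3: successors {w7}; q or not p there: w7:T. ✓
w4: successors {w1}; q or not p there: w1:T. ✓
w5: successors {w6}; q or not p there: w6:F. ✗
w6: successors {w7}; q or not p there: w7:T. ✓
w7: no successors, so Diamond (q or not p) fails. ✗
Satisfying worlds: {w1, w2, w3, w4, w6}.

5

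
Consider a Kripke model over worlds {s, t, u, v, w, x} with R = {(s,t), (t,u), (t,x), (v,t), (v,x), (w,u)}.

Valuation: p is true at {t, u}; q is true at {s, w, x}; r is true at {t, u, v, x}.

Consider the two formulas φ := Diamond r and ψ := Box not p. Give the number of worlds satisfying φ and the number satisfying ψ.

4 and 2

For Diamond r:
s: successors {t}; r there: t:T. ✓
t: successors {u, x}; r there: u:T, x:T. ✓
u: no successors, so Diamond r fails. ✗
v: successors {t, x}; r there: t:T, x:T. ✓
w: successors {u}; r there: u:T. ✓
x: no successors, so Diamond r fails. ✗
— 4 worlds.
For Box not p:
s: successors {t}; not p there: t:F. ✗
t: successors {u, x}; not p there: u:F, x:T. ✗
u: no successors, so Box not p holds vacuously. ✓
v: successors {t, x}; not p there: t:F, x:T. ✗
w: successors {u}; not p there: u:F. ✗
x: no successors, so Box not p holds vacuously. ✓
— 2 worlds.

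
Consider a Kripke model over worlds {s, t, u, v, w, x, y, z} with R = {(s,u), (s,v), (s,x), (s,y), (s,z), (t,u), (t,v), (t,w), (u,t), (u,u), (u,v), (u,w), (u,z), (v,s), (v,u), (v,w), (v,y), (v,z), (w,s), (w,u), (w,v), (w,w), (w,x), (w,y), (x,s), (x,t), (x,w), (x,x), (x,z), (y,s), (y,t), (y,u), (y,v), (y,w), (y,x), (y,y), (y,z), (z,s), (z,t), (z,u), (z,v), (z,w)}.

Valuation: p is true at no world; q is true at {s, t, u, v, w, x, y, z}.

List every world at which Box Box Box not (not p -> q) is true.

∅

s: successors {u, v, x, y, z}; Box Box not (not p -> q) there: u:F, v:F, x:F, y:F, z:F. ✗
t: successors {u, v, w}; Box Box not (not p -> q) there: u:F, v:F, w:F. ✗
u: successors {t, u, v, w, z}; Box Box not (not p -> q) there: t:F, u:F, v:F, w:F, z:F. ✗
v: successors {s, u, w, y, z}; Box Box not (not p -> q) there: s:F, u:F, w:F, y:F, z:F. ✗
w: successors {s, u, v, w, x, y}; Box Box not (not p -> q) there: s:F, u:F, v:F, w:F, x:F, y:F. ✗
x: successors {s, t, w, x, z}; Box Box not (not p -> q) there: s:F, t:F, w:F, x:F, z:F. ✗
y: successors {s, t, u, v, w, x, y, z}; Box Box not (not p -> q) there: s:F, t:F, u:F, v:F, w:F, x:F, y:F, z:F. ✗
z: successors {s, t, u, v, w}; Box Box not (not p -> q) there: s:F, t:F, u:F, v:F, w:F. ✗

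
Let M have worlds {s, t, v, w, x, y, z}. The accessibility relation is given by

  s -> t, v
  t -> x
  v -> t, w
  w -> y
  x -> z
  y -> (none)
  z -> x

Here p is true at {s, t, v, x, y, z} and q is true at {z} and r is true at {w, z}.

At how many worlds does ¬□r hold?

5

s: □r is F. ✓
t: □r is F. ✓
v: □r is F. ✓
w: □r is F. ✓
x: □r is T. ✗
y: □r is T. ✗
z: □r is F. ✓
Satisfying worlds: {s, t, v, w, z}.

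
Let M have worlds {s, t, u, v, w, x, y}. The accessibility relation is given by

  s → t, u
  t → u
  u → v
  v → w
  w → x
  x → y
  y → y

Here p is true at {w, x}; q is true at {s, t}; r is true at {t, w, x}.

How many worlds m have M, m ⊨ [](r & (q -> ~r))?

2

s: successors {t, u}; r & (q -> ~r) there: t:F, u:F. ✗
t: successors {u}; r & (q -> ~r) there: u:F. ✗
u: successors {v}; r & (q -> ~r) there: v:F. ✗
v: successors {w}; r & (q -> ~r) there: w:T. ✓
w: successors {x}; r & (q -> ~r) there: x:T. ✓
x: successors {y}; r & (q -> ~r) there: y:F. ✗
y: successors {y}; r & (q -> ~r) there: y:F. ✗
Satisfying worlds: {v, w}.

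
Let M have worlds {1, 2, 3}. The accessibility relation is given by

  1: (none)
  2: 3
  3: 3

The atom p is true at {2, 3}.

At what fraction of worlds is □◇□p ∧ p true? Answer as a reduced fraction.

1: □◇□p is T, p is F. ✗
2: □◇□p is T, p is T. ✓
3: □◇□p is T, p is T. ✓
That's 2 of 3 worlds, so 2/3.

2/3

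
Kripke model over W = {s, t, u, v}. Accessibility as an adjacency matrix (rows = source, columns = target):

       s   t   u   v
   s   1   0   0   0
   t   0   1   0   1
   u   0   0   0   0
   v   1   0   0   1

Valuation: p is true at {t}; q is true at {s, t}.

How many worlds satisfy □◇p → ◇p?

s: □◇p is F, ◇p is F. ✓
t: □◇p is F, ◇p is T. ✓
u: □◇p is T, ◇p is F. ✗
v: □◇p is F, ◇p is F. ✓
Satisfying worlds: {s, t, v}.

3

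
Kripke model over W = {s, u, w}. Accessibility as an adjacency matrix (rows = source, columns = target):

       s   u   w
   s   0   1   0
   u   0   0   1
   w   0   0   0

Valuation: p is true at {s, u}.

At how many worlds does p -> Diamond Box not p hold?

3

s: p is T, Diamond Box not p is T. ✓
u: p is T, Diamond Box not p is T. ✓
w: p is F, Diamond Box not p is F. ✓
Satisfying worlds: {s, u, w}.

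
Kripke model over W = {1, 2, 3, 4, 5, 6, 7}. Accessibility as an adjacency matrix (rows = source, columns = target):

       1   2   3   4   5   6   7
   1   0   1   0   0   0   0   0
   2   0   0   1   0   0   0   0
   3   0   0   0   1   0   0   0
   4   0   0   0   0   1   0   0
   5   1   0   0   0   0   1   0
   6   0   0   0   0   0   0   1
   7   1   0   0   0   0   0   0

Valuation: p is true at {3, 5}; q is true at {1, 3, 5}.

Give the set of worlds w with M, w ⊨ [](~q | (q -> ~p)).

{1, 3, 5, 6, 7}

1: successors {2}; ~q | (q -> ~p) there: 2:T. ✓
2: successors {3}; ~q | (q -> ~p) there: 3:F. ✗
3: successors {4}; ~q | (q -> ~p) there: 4:T. ✓
4: successors {5}; ~q | (q -> ~p) there: 5:F. ✗
5: successors {1, 6}; ~q | (q -> ~p) there: 1:T, 6:T. ✓
6: successors {7}; ~q | (q -> ~p) there: 7:T. ✓
7: successors {1}; ~q | (q -> ~p) there: 1:T. ✓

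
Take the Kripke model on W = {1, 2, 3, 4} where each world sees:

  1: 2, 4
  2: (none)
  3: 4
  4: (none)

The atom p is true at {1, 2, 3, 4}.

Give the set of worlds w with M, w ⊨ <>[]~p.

{1, 3}

1: successors {2, 4}; []~p there: 2:T, 4:T. ✓
2: no successors, so <>[]~p fails. ✗
3: successors {4}; []~p there: 4:T. ✓
4: no successors, so <>[]~p fails. ✗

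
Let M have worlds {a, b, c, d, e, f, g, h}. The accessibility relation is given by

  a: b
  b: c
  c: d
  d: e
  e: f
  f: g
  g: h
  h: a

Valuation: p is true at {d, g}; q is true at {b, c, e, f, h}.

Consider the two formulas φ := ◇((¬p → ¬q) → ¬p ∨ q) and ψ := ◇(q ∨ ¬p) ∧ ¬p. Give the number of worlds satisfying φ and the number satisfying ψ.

For ◇((¬p → ¬q) → ¬p ∨ q):
a: successors {b}; (¬p → ¬q) → ¬p ∨ q there: b:T. ✓
b: successors {c}; (¬p → ¬q) → ¬p ∨ q there: c:T. ✓
c: successors {d}; (¬p → ¬q) → ¬p ∨ q there: d:F. ✗
d: successors {e}; (¬p → ¬q) → ¬p ∨ q there: e:T. ✓
e: successors {f}; (¬p → ¬q) → ¬p ∨ q there: f:T. ✓
f: successors {g}; (¬p → ¬q) → ¬p ∨ q there: g:F. ✗
g: successors {h}; (¬p → ¬q) → ¬p ∨ q there: h:T. ✓
h: successors {a}; (¬p → ¬q) → ¬p ∨ q there: a:T. ✓
— 6 worlds.
For ◇(q ∨ ¬p) ∧ ¬p:
a: ◇(q ∨ ¬p) is T, ¬p is T. ✓
b: ◇(q ∨ ¬p) is T, ¬p is T. ✓
c: ◇(q ∨ ¬p) is F, ¬p is T. ✗
d: ◇(q ∨ ¬p) is T, ¬p is F. ✗
e: ◇(q ∨ ¬p) is T, ¬p is T. ✓
f: ◇(q ∨ ¬p) is F, ¬p is T. ✗
g: ◇(q ∨ ¬p) is T, ¬p is F. ✗
h: ◇(q ∨ ¬p) is T, ¬p is T. ✓
— 4 worlds.

6 and 4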